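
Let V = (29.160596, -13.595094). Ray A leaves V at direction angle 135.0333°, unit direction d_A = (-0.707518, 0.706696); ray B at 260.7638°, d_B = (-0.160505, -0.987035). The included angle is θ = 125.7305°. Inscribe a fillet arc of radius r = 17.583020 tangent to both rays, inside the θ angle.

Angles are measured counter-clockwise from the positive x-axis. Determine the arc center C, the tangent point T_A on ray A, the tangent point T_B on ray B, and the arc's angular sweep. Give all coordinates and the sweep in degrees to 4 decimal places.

bisector direction at 197.8986° = (-0.951602,-0.307333)
center distance |VC| = r/sin(θ/2) = 17.583020/sin(62.8653°) = 19.757615
C = V + |VC|·bis = (10.3592,-19.6673)
T_A = V + ((C−V)·d_A)·d_A = V + 9.0111·d_A = (22.7851,-7.2270)
T_B = V + ((C−V)·d_B)·d_B = V + 9.0111·d_B = (27.7143,-22.4894)
sweep = 180° − θ = 54.2695°

center=(10.3592,-19.6673) T_A=(22.7851,-7.2270) T_B=(27.7143,-22.4894) sweep=54.2695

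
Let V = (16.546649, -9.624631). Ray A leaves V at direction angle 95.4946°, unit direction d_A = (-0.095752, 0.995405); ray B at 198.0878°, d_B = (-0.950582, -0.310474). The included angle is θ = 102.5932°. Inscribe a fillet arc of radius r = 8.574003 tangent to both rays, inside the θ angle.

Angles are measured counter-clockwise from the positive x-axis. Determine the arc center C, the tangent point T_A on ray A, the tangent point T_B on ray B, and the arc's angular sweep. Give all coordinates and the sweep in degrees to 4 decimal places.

bisector direction at 146.7912° = (-0.836680,0.547692)
center distance |VC| = r/sin(θ/2) = 8.574003/sin(51.2966°) = 10.986772
C = V + |VC|·bis = (7.3542,-3.6073)
T_A = V + ((C−V)·d_A)·d_A = V + 6.8699·d_A = (15.8888,-2.7863)
T_B = V + ((C−V)·d_B)·d_B = V + 6.8699·d_B = (10.0162,-11.7576)
sweep = 180° − θ = 77.4068°

center=(7.3542,-3.6073) T_A=(15.8888,-2.7863) T_B=(10.0162,-11.7576) sweep=77.4068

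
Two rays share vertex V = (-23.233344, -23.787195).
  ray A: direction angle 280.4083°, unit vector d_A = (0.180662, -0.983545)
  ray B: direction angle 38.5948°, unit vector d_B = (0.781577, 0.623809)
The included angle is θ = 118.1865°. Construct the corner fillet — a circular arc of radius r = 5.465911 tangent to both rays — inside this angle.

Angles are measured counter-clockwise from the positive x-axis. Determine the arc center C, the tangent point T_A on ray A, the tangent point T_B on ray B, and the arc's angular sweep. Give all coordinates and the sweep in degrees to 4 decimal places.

center=(-17.2662,-26.0180) T_A=(-22.6422,-27.0055) T_B=(-20.6759,-21.7460) sweep=61.8135

bisector direction at 339.5016° = (0.936682,-0.350182)
center distance |VC| = r/sin(θ/2) = 5.465911/sin(59.0932°) = 6.370493
C = V + |VC|·bis = (-17.2662,-26.0180)
T_A = V + ((C−V)·d_A)·d_A = V + 3.2722·d_A = (-22.6422,-27.0055)
T_B = V + ((C−V)·d_B)·d_B = V + 3.2722·d_B = (-20.6759,-21.7460)
sweep = 180° − θ = 61.8135°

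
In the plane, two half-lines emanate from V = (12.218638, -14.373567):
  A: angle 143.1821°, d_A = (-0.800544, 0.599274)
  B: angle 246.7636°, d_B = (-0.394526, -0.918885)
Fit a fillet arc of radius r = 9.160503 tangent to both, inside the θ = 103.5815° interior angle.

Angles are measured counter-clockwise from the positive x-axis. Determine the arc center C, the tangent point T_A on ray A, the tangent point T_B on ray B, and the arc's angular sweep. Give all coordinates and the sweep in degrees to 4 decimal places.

bisector direction at 194.9728° = (-0.966048,-0.258361)
center distance |VC| = r/sin(θ/2) = 9.160503/sin(51.7908°) = 11.658188
C = V + |VC|·bis = (0.9563,-17.3856)
T_A = V + ((C−V)·d_A)·d_A = V + 7.2110·d_A = (6.4459,-10.0522)
T_B = V + ((C−V)·d_B)·d_B = V + 7.2110·d_B = (9.3737,-20.9996)
sweep = 180° − θ = 76.4185°

center=(0.9563,-17.3856) T_A=(6.4459,-10.0522) T_B=(9.3737,-20.9996) sweep=76.4185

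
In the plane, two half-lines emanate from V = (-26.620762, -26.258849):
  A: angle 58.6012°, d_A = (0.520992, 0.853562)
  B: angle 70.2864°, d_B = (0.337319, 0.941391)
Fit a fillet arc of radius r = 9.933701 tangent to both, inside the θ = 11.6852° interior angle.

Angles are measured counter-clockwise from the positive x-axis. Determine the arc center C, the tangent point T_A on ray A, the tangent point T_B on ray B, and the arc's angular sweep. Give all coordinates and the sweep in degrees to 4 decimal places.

center=(15.4768,61.7782) T_A=(23.9558,56.6028) T_B=(6.1253,65.1290) sweep=168.3148

bisector direction at 64.4438° = (0.431396,0.902163)
center distance |VC| = r/sin(θ/2) = 9.933701/sin(5.8426°) = 97.584420
C = V + |VC|·bis = (15.4768,61.7782)
T_A = V + ((C−V)·d_A)·d_A = V + 97.0775·d_A = (23.9558,56.6028)
T_B = V + ((C−V)·d_B)·d_B = V + 97.0775·d_B = (6.1253,65.1290)
sweep = 180° − θ = 168.3148°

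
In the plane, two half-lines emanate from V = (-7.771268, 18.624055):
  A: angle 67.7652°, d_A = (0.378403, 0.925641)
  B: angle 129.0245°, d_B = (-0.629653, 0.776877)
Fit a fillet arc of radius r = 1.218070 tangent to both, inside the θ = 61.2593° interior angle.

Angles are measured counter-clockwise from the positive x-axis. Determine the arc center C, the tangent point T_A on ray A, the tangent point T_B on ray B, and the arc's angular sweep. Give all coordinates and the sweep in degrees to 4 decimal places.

bisector direction at 98.3949° = (-0.145994,0.989285)
center distance |VC| = r/sin(θ/2) = 1.218070/sin(30.6297°) = 2.390778
C = V + |VC|·bis = (-8.1203,20.9892)
T_A = V + ((C−V)·d_A)·d_A = V + 2.0572·d_A = (-6.9928,20.5283)
T_B = V + ((C−V)·d_B)·d_B = V + 2.0572·d_B = (-9.0666,20.2223)
sweep = 180° − θ = 118.7407°

center=(-8.1203,20.9892) T_A=(-6.9928,20.5283) T_B=(-9.0666,20.2223) sweep=118.7407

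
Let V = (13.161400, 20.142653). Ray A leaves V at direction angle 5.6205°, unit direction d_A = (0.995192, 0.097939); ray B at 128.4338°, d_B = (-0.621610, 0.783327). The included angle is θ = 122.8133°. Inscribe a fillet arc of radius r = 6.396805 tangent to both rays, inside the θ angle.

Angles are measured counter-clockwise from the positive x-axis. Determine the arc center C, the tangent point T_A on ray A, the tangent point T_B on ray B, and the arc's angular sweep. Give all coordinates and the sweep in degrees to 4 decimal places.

center=(16.0048,26.8502) T_A=(16.6313,20.4841) T_B=(10.9940,22.8739) sweep=57.1867

bisector direction at 67.0271° = (0.390295,0.920690)
center distance |VC| = r/sin(θ/2) = 6.396805/sin(61.4066°) = 7.285335
C = V + |VC|·bis = (16.0048,26.8502)
T_A = V + ((C−V)·d_A)·d_A = V + 3.4867·d_A = (16.6313,20.4841)
T_B = V + ((C−V)·d_B)·d_B = V + 3.4867·d_B = (10.9940,22.8739)
sweep = 180° − θ = 57.1867°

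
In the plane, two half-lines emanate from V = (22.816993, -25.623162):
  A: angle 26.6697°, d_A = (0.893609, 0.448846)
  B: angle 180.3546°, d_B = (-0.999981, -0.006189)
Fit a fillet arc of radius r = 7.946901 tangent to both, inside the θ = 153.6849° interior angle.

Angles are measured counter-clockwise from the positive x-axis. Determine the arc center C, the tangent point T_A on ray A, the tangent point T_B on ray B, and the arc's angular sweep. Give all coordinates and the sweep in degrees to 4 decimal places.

center=(20.9101,-17.6879) T_A=(24.4771,-24.7893) T_B=(20.9593,-25.6347) sweep=26.3151

bisector direction at 103.5122° = (-0.233652,0.972320)
center distance |VC| = r/sin(θ/2) = 7.946901/sin(76.8424°) = 8.161149
C = V + |VC|·bis = (20.9101,-17.6879)
T_A = V + ((C−V)·d_A)·d_A = V + 1.8577·d_A = (24.4771,-24.7893)
T_B = V + ((C−V)·d_B)·d_B = V + 1.8577·d_B = (20.9593,-25.6347)
sweep = 180° − θ = 26.3151°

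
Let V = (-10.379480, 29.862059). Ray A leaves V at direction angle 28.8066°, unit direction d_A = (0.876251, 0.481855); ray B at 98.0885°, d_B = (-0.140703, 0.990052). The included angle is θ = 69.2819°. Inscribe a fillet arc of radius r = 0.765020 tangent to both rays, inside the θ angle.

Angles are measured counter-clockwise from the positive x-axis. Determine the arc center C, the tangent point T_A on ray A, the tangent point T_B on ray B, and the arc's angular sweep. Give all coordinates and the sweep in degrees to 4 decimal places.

bisector direction at 63.4476° = (0.447017,0.894526)
center distance |VC| = r/sin(θ/2) = 0.765020/sin(34.6409°) = 1.345843
C = V + |VC|·bis = (-9.7779,31.0659)
T_A = V + ((C−V)·d_A)·d_A = V + 1.1073·d_A = (-9.4092,30.3956)
T_B = V + ((C−V)·d_B)·d_B = V + 1.1073·d_B = (-10.5353,30.9583)
sweep = 180° − θ = 110.7181°

center=(-9.7779,31.0659) T_A=(-9.4092,30.3956) T_B=(-10.5353,30.9583) sweep=110.7181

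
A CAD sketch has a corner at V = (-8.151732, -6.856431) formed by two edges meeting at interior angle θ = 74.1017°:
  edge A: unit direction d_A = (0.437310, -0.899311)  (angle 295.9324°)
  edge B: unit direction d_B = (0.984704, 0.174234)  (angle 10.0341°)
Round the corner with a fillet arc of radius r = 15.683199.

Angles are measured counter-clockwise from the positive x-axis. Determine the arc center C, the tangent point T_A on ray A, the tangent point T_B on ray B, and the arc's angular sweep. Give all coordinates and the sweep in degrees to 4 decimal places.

center=(15.0370,-18.6802) T_A=(0.9329,-25.5386) T_B=(12.3044,-3.2369) sweep=105.8983

bisector direction at 332.9832° = (0.890874,-0.454251)
center distance |VC| = r/sin(θ/2) = 15.683199/sin(37.0508°) = 26.029187
C = V + |VC|·bis = (15.0370,-18.6802)
T_A = V + ((C−V)·d_A)·d_A = V + 20.7739·d_A = (0.9329,-25.5386)
T_B = V + ((C−V)·d_B)·d_B = V + 20.7739·d_B = (12.3044,-3.2369)
sweep = 180° − θ = 105.8983°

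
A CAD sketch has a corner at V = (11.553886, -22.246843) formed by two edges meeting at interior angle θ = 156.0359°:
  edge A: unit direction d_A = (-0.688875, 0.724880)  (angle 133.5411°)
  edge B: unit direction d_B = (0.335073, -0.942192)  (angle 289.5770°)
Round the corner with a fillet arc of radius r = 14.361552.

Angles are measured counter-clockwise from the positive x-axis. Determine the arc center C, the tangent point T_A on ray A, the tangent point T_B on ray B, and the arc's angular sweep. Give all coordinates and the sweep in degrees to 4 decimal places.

bisector direction at 211.5591° = (-0.852101,-0.523377)
center distance |VC| = r/sin(θ/2) = 14.361552/sin(78.0179°) = 14.681421
C = V + |VC|·bis = (-0.9562,-29.9308)
T_A = V + ((C−V)·d_A)·d_A = V + 3.0479·d_A = (9.4542,-20.0375)
T_B = V + ((C−V)·d_B)·d_B = V + 3.0479·d_B = (12.5752,-25.1186)
sweep = 180° − θ = 23.9641°

center=(-0.9562,-29.9308) T_A=(9.4542,-20.0375) T_B=(12.5752,-25.1186) sweep=23.9641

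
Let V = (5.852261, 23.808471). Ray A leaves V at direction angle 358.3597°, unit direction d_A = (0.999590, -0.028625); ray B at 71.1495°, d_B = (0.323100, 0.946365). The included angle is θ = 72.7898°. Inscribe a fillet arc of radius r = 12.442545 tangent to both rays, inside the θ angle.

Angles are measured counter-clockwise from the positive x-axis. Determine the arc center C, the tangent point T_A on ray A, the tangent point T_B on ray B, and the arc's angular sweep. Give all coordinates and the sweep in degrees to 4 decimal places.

bisector direction at 34.7546° = (0.821601,0.570063)
center distance |VC| = r/sin(θ/2) = 12.442545/sin(36.3949°) = 20.970090
C = V + |VC|·bis = (23.0813,35.7627)
T_A = V + ((C−V)·d_A)·d_A = V + 16.8798·d_A = (22.7251,23.3253)
T_B = V + ((C−V)·d_B)·d_B = V + 16.8798·d_B = (11.3061,39.7829)
sweep = 180° − θ = 107.2102°

center=(23.0813,35.7627) T_A=(22.7251,23.3253) T_B=(11.3061,39.7829) sweep=107.2102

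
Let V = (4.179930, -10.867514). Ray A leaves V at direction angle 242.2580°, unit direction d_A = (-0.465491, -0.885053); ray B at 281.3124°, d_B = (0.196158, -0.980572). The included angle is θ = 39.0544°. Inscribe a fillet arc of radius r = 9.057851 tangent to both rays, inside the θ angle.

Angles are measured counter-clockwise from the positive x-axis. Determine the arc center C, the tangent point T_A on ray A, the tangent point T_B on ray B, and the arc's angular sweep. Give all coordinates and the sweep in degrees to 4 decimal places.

bisector direction at 261.7852° = (-0.142885,-0.989739)
center distance |VC| = r/sin(θ/2) = 9.057851/sin(19.5272°) = 27.098680
C = V + |VC|·bis = (0.3079,-37.6881)
T_A = V + ((C−V)·d_A)·d_A = V + 25.5400·d_A = (-7.7087,-33.4718)
T_B = V + ((C−V)·d_B)·d_B = V + 25.5400·d_B = (9.1898,-35.9114)
sweep = 180° − θ = 140.9456°

center=(0.3079,-37.6881) T_A=(-7.7087,-33.4718) T_B=(9.1898,-35.9114) sweep=140.9456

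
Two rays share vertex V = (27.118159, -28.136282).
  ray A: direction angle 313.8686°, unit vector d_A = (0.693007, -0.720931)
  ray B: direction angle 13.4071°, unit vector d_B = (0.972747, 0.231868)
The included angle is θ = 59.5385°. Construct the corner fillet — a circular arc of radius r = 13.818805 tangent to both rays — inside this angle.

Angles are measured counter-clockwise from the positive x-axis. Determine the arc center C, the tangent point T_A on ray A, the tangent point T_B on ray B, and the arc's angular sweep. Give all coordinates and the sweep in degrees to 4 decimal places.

center=(53.8230,-35.9768) T_A=(43.8605,-45.5533) T_B=(50.6188,-22.5346) sweep=120.4615

bisector direction at 343.6379° = (0.959500,-0.281708)
center distance |VC| = r/sin(θ/2) = 13.818805/sin(29.7692°) = 27.831979
C = V + |VC|·bis = (53.8230,-35.9768)
T_A = V + ((C−V)·d_A)·d_A = V + 24.1590·d_A = (43.8605,-45.5533)
T_B = V + ((C−V)·d_B)·d_B = V + 24.1590·d_B = (50.6188,-22.5346)
sweep = 180° − θ = 120.4615°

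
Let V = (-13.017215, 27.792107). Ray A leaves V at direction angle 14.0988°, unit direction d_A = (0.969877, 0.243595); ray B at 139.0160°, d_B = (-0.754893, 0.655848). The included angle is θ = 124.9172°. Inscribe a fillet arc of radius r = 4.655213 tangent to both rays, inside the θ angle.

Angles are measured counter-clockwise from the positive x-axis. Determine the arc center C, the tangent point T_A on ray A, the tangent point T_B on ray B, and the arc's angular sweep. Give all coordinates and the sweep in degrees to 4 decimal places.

bisector direction at 76.5574° = (0.232471,0.972603)
center distance |VC| = r/sin(θ/2) = 4.655213/sin(62.4586°) = 5.250179
C = V + |VC|·bis = (-11.7967,32.8984)
T_A = V + ((C−V)·d_A)·d_A = V + 2.4276·d_A = (-10.6627,28.3835)
T_B = V + ((C−V)·d_B)·d_B = V + 2.4276·d_B = (-14.8498,29.3843)
sweep = 180° − θ = 55.0828°

center=(-11.7967,32.8984) T_A=(-10.6627,28.3835) T_B=(-14.8498,29.3843) sweep=55.0828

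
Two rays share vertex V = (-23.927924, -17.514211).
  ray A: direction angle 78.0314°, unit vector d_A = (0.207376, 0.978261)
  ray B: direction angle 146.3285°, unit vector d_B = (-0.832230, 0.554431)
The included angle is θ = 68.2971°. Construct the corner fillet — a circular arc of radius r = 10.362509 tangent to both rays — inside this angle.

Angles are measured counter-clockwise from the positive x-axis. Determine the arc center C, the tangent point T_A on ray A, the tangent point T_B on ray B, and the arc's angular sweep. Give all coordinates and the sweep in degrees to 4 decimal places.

bisector direction at 112.1800° = (-0.377517,0.926003)
center distance |VC| = r/sin(θ/2) = 10.362509/sin(34.1486°) = 18.460292
C = V + |VC|·bis = (-30.8970,-0.4199)
T_A = V + ((C−V)·d_A)·d_A = V + 15.2775·d_A = (-20.7598,-2.5689)
T_B = V + ((C−V)·d_B)·d_B = V + 15.2775·d_B = (-36.6423,-9.0439)
sweep = 180° − θ = 111.7029°

center=(-30.8970,-0.4199) T_A=(-20.7598,-2.5689) T_B=(-36.6423,-9.0439) sweep=111.7029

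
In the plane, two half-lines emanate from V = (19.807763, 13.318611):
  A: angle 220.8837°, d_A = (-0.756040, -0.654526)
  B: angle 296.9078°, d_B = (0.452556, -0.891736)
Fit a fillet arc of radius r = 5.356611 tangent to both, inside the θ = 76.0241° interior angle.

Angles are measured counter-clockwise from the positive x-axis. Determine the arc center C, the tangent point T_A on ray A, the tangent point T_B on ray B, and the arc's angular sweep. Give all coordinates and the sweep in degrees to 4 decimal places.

bisector direction at 258.8958° = (-0.192595,-0.981278)
center distance |VC| = r/sin(θ/2) = 5.356611/sin(38.0121°) = 8.698237
C = V + |VC|·bis = (18.1325,4.7832)
T_A = V + ((C−V)·d_A)·d_A = V + 6.8532·d_A = (14.6265,8.8330)
T_B = V + ((C−V)·d_B)·d_B = V + 6.8532·d_B = (22.9092,7.2074)
sweep = 180° − θ = 103.9759°

center=(18.1325,4.7832) T_A=(14.6265,8.8330) T_B=(22.9092,7.2074) sweep=103.9759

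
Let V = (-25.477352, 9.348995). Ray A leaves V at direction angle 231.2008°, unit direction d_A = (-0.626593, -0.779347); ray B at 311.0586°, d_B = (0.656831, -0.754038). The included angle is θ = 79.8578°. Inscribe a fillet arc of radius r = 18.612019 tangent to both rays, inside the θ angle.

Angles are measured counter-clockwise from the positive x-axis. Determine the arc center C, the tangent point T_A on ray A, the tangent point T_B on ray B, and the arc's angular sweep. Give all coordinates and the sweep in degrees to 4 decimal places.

bisector direction at 271.1297° = (0.019716,-0.999806)
center distance |VC| = r/sin(θ/2) = 18.612019/sin(39.9289°) = 28.998068
C = V + |VC|·bis = (-24.9056,-19.6434)
T_A = V + ((C−V)·d_A)·d_A = V + 22.2369·d_A = (-39.4109,-7.9813)
T_B = V + ((C−V)·d_B)·d_B = V + 22.2369·d_B = (-10.8715,-7.4185)
sweep = 180° − θ = 100.1422°

center=(-24.9056,-19.6434) T_A=(-39.4109,-7.9813) T_B=(-10.8715,-7.4185) sweep=100.1422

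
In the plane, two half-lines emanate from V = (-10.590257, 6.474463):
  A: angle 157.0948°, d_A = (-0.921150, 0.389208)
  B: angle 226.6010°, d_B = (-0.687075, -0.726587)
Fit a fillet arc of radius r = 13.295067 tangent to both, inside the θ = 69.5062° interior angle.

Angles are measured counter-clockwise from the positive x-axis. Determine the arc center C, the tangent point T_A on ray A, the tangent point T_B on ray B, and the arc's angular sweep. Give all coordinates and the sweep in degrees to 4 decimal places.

bisector direction at 191.8479° = (-0.978696,-0.205314)
center distance |VC| = r/sin(θ/2) = 13.295067/sin(34.7531°) = 23.322992
C = V + |VC|·bis = (-33.4164,1.6859)
T_A = V + ((C−V)·d_A)·d_A = V + 19.1625·d_A = (-28.2418,13.9327)
T_B = V + ((C−V)·d_B)·d_B = V + 19.1625·d_B = (-23.7564,-7.4488)
sweep = 180° − θ = 110.4938°

center=(-33.4164,1.6859) T_A=(-28.2418,13.9327) T_B=(-23.7564,-7.4488) sweep=110.4938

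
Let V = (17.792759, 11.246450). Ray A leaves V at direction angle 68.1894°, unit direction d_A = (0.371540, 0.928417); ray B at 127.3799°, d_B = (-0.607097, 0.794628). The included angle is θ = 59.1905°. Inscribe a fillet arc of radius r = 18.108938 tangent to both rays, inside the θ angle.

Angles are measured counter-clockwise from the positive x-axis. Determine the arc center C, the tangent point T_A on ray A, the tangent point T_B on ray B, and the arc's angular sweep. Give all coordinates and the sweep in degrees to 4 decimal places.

bisector direction at 97.7846° = (-0.135450,0.990784)
center distance |VC| = r/sin(θ/2) = 18.108938/sin(29.5953°) = 36.667435
C = V + |VC|·bis = (12.8261,47.5760)
T_A = V + ((C−V)·d_A)·d_A = V + 31.8837·d_A = (29.6388,40.8478)
T_B = V + ((C−V)·d_B)·d_B = V + 31.8837·d_B = (-1.5637,36.5821)
sweep = 180° − θ = 120.8095°

center=(12.8261,47.5760) T_A=(29.6388,40.8478) T_B=(-1.5637,36.5821) sweep=120.8095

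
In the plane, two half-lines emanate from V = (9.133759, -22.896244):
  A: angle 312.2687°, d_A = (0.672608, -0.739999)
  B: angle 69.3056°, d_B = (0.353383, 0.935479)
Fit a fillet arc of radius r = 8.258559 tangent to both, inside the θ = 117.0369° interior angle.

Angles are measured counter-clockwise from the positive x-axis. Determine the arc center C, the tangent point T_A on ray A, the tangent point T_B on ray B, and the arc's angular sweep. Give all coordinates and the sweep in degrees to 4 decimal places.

bisector direction at 10.7871° = (0.982329,0.187161)
center distance |VC| = r/sin(θ/2) = 8.258559/sin(58.5185°) = 9.683956
C = V + |VC|·bis = (18.6466,-21.0838)
T_A = V + ((C−V)·d_A)·d_A = V + 5.0572·d_A = (12.5353,-26.6386)
T_B = V + ((C−V)·d_B)·d_B = V + 5.0572·d_B = (10.9209,-18.1653)
sweep = 180° − θ = 62.9631°

center=(18.6466,-21.0838) T_A=(12.5353,-26.6386) T_B=(10.9209,-18.1653) sweep=62.9631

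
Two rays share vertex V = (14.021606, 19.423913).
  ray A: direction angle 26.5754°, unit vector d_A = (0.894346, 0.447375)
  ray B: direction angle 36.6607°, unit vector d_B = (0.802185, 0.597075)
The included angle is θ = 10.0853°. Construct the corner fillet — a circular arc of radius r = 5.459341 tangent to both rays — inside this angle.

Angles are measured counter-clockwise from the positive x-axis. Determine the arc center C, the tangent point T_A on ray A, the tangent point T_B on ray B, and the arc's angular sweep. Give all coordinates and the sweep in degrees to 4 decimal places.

center=(66.9125,51.9856) T_A=(69.3549,47.1030) T_B=(63.6529,56.3650) sweep=169.9147

bisector direction at 31.6180° = (0.851562,0.524254)
center distance |VC| = r/sin(θ/2) = 5.459341/sin(5.0427°) = 62.110474
C = V + |VC|·bis = (66.9125,51.9856)
T_A = V + ((C−V)·d_A)·d_A = V + 61.8701·d_A = (69.3549,47.1030)
T_B = V + ((C−V)·d_B)·d_B = V + 61.8701·d_B = (63.6529,56.3650)
sweep = 180° − θ = 169.9147°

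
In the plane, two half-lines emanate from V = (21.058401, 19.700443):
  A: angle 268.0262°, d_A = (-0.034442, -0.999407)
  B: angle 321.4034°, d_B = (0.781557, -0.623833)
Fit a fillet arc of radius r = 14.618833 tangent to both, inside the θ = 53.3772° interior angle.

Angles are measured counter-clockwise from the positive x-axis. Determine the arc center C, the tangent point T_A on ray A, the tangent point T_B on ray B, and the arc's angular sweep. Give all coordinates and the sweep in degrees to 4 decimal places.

bisector direction at 294.7148° = (0.418102,-0.908400)
center distance |VC| = r/sin(θ/2) = 14.618833/sin(26.6886°) = 32.548410
C = V + |VC|·bis = (34.6669,-9.8665)
T_A = V + ((C−V)·d_A)·d_A = V + 29.0807·d_A = (20.0568,-9.3630)
T_B = V + ((C−V)·d_B)·d_B = V + 29.0807·d_B = (43.7867,1.5589)
sweep = 180° − θ = 126.6228°

center=(34.6669,-9.8665) T_A=(20.0568,-9.3630) T_B=(43.7867,1.5589) sweep=126.6228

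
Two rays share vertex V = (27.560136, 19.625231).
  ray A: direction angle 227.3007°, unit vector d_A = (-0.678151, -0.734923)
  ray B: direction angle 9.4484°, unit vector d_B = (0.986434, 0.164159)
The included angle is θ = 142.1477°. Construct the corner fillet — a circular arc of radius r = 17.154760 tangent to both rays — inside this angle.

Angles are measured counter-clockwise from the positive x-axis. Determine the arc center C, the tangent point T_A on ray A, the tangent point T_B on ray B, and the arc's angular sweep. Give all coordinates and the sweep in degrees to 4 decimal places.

bisector direction at 298.3745° = (0.475233,-0.879860)
center distance |VC| = r/sin(θ/2) = 17.154760/sin(71.0738°) = 18.135195
C = V + |VC|·bis = (36.1786,3.6688)
T_A = V + ((C−V)·d_A)·d_A = V + 5.8821·d_A = (23.5712,15.3023)
T_B = V + ((C−V)·d_B)·d_B = V + 5.8821·d_B = (33.3625,20.5908)
sweep = 180° − θ = 37.8523°

center=(36.1786,3.6688) T_A=(23.5712,15.3023) T_B=(33.3625,20.5908) sweep=37.8523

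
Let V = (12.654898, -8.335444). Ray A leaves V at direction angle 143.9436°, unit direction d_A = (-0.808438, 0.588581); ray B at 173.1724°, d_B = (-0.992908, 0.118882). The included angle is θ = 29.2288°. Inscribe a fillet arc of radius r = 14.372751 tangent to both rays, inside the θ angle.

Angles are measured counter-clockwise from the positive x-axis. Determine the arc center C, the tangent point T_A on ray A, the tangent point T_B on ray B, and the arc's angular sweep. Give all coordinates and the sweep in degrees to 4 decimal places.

bisector direction at 158.5580° = (-0.930788,0.365559)
center distance |VC| = r/sin(θ/2) = 14.372751/sin(14.6144°) = 56.964072
C = V + |VC|·bis = (-40.3666,12.4883)
T_A = V + ((C−V)·d_A)·d_A = V + 55.1210·d_A = (-31.9070,24.1078)
T_B = V + ((C−V)·d_B)·d_B = V + 55.1210·d_B = (-42.0752,-1.7825)
sweep = 180° − θ = 150.7712°

center=(-40.3666,12.4883) T_A=(-31.9070,24.1078) T_B=(-42.0752,-1.7825) sweep=150.7712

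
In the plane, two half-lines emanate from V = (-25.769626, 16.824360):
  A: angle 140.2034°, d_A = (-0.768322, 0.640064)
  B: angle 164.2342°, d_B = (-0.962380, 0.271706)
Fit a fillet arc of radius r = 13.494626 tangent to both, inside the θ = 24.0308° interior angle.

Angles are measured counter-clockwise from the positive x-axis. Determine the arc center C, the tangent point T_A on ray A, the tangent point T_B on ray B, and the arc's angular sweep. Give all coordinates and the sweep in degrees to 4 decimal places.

bisector direction at 152.2188° = (-0.884734,0.466096)
center distance |VC| = r/sin(θ/2) = 13.494626/sin(12.0154°) = 64.823598
C = V + |VC|·bis = (-83.1213,47.0384)
T_A = V + ((C−V)·d_A)·d_A = V + 63.4034·d_A = (-74.4838,57.4066)
T_B = V + ((C−V)·d_B)·d_B = V + 63.4034·d_B = (-86.7878,34.0514)
sweep = 180° − θ = 155.9692°

center=(-83.1213,47.0384) T_A=(-74.4838,57.4066) T_B=(-86.7878,34.0514) sweep=155.9692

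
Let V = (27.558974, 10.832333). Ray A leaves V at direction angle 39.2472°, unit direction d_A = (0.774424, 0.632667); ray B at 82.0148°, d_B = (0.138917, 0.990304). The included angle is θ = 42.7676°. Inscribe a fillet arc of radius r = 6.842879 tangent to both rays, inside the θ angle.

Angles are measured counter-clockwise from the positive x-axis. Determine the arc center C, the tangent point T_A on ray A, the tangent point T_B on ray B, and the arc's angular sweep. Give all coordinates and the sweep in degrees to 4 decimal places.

center=(36.7632,27.1878) T_A=(41.0924,21.8885) T_B=(29.9866,28.1384) sweep=137.2324

bisector direction at 60.6310° = (0.490432,0.871479)
center distance |VC| = r/sin(θ/2) = 6.842879/sin(21.3838°) = 18.767486
C = V + |VC|·bis = (36.7632,27.1878)
T_A = V + ((C−V)·d_A)·d_A = V + 17.4755·d_A = (41.0924,21.8885)
T_B = V + ((C−V)·d_B)·d_B = V + 17.4755·d_B = (29.9866,28.1384)
sweep = 180° − θ = 137.2324°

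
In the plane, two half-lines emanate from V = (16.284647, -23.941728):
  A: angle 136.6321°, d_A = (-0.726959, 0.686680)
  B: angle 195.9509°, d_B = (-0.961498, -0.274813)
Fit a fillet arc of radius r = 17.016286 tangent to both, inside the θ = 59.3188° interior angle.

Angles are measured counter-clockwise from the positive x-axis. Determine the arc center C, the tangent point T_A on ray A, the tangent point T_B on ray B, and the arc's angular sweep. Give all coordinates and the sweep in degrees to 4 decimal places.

bisector direction at 166.2915° = (-0.971514,0.236982)
center distance |VC| = r/sin(θ/2) = 17.016286/sin(29.6594°) = 34.387240
C = V + |VC|·bis = (-17.1230,-15.7926)
T_A = V + ((C−V)·d_A)·d_A = V + 29.8819·d_A = (-5.4383,-3.4224)
T_B = V + ((C−V)·d_B)·d_B = V + 29.8819·d_B = (-12.4467,-32.1537)
sweep = 180° − θ = 120.6812°

center=(-17.1230,-15.7926) T_A=(-5.4383,-3.4224) T_B=(-12.4467,-32.1537) sweep=120.6812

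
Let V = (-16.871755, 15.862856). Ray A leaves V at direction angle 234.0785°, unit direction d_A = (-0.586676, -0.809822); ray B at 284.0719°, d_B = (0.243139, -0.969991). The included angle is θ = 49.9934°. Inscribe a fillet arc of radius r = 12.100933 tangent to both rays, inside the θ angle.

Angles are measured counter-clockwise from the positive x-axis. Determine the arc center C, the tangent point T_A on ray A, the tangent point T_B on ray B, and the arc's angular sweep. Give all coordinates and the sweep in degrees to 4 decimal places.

center=(-22.2990,-12.2549) T_A=(-32.0986,-5.1556) T_B=(-10.5612,-9.3127) sweep=130.0066

bisector direction at 259.0752° = (-0.189520,-0.981877)
center distance |VC| = r/sin(θ/2) = 12.100933/sin(24.9967°) = 28.636784
C = V + |VC|·bis = (-22.2990,-12.2549)
T_A = V + ((C−V)·d_A)·d_A = V + 25.9544·d_A = (-32.0986,-5.1556)
T_B = V + ((C−V)·d_B)·d_B = V + 25.9544·d_B = (-10.5612,-9.3127)
sweep = 180° − θ = 130.0066°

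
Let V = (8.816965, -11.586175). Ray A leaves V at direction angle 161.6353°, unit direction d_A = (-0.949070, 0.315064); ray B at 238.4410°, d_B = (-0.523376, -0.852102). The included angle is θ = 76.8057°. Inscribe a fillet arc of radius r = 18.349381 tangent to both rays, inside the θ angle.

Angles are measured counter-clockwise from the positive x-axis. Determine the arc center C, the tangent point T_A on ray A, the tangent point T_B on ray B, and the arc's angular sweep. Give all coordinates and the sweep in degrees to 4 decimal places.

bisector direction at 200.0382° = (-0.939465,-0.342646)
center distance |VC| = r/sin(θ/2) = 18.349381/sin(38.4029°) = 29.539234
C = V + |VC|·bis = (-18.9341,-21.7077)
T_A = V + ((C−V)·d_A)·d_A = V + 23.1488·d_A = (-13.1529,-4.2928)
T_B = V + ((C−V)·d_B)·d_B = V + 23.1488·d_B = (-3.2986,-31.3113)
sweep = 180° − θ = 103.1943°

center=(-18.9341,-21.7077) T_A=(-13.1529,-4.2928) T_B=(-3.2986,-31.3113) sweep=103.1943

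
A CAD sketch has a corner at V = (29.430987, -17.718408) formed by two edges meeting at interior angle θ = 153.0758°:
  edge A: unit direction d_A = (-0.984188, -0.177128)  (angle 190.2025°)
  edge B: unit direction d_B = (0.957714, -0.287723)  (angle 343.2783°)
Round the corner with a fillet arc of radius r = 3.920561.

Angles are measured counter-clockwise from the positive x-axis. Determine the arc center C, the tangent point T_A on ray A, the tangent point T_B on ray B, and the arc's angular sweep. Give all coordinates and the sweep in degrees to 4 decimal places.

bisector direction at 266.7404° = (-0.056860,-0.998382)
center distance |VC| = r/sin(θ/2) = 3.920561/sin(76.5379°) = 4.031325
C = V + |VC|·bis = (29.2018,-21.7432)
T_A = V + ((C−V)·d_A)·d_A = V + 0.9385·d_A = (28.5073,-17.8846)
T_B = V + ((C−V)·d_B)·d_B = V + 0.9385·d_B = (30.3298,-17.9884)
sweep = 180° − θ = 26.9242°

center=(29.2018,-21.7432) T_A=(28.5073,-17.8846) T_B=(30.3298,-17.9884) sweep=26.9242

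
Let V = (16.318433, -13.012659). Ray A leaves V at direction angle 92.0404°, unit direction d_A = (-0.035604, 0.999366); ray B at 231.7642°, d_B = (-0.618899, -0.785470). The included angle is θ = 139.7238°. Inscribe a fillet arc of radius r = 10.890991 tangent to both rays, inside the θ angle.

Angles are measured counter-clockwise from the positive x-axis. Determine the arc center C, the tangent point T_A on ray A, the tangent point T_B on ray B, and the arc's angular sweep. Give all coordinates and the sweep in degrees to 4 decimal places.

bisector direction at 161.9023° = (-0.950528,0.310638)
center distance |VC| = r/sin(θ/2) = 10.890991/sin(69.8619°) = 11.600161
C = V + |VC|·bis = (5.2922,-9.4092)
T_A = V + ((C−V)·d_A)·d_A = V + 3.9938·d_A = (16.1762,-9.0214)
T_B = V + ((C−V)·d_B)·d_B = V + 3.9938·d_B = (13.8467,-16.1496)
sweep = 180° − θ = 40.2762°

center=(5.2922,-9.4092) T_A=(16.1762,-9.0214) T_B=(13.8467,-16.1496) sweep=40.2762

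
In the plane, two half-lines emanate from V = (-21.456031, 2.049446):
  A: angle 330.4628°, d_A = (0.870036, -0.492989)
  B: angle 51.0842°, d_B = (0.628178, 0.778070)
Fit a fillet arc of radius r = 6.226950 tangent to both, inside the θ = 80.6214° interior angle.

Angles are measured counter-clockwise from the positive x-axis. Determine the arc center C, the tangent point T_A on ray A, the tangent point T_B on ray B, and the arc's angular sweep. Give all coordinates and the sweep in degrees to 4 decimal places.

bisector direction at 10.7735° = (0.982374,0.186927)
center distance |VC| = r/sin(θ/2) = 6.226950/sin(40.3107°) = 9.625352
C = V + |VC|·bis = (-12.0003,3.8487)
T_A = V + ((C−V)·d_A)·d_A = V + 7.3398·d_A = (-15.0702,-1.5690)
T_B = V + ((C−V)·d_B)·d_B = V + 7.3398·d_B = (-16.8453,7.7603)
sweep = 180° − θ = 99.3786°

center=(-12.0003,3.8487) T_A=(-15.0702,-1.5690) T_B=(-16.8453,7.7603) sweep=99.3786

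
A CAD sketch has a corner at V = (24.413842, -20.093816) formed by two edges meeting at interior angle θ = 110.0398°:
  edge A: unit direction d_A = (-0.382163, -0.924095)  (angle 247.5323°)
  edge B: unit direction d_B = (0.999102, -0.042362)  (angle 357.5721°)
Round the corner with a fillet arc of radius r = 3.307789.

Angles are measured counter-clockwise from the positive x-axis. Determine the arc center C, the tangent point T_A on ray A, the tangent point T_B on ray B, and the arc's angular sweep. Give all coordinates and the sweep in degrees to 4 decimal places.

bisector direction at 302.5522° = (0.538068,-0.842902)
center distance |VC| = r/sin(θ/2) = 3.307789/sin(55.0199°) = 4.037083
C = V + |VC|·bis = (26.5861,-23.4967)
T_A = V + ((C−V)·d_A)·d_A = V + 2.3144·d_A = (23.5294,-22.2326)
T_B = V + ((C−V)·d_B)·d_B = V + 2.3144·d_B = (26.7262,-20.1919)
sweep = 180° − θ = 69.9602°

center=(26.5861,-23.4967) T_A=(23.5294,-22.2326) T_B=(26.7262,-20.1919) sweep=69.9602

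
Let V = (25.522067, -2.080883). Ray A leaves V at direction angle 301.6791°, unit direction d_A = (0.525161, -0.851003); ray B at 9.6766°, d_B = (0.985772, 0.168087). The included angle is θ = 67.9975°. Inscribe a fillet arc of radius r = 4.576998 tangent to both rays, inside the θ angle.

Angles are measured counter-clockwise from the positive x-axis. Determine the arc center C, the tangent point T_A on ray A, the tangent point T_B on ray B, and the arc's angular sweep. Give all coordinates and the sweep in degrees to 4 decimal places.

bisector direction at 335.6779° = (0.911244,-0.411867)
center distance |VC| = r/sin(θ/2) = 4.576998/sin(33.9988°) = 8.185272
C = V + |VC|·bis = (32.9808,-5.4521)
T_A = V + ((C−V)·d_A)·d_A = V + 6.7860·d_A = (29.0858,-7.8558)
T_B = V + ((C−V)·d_B)·d_B = V + 6.7860·d_B = (32.2115,-0.9402)
sweep = 180° − θ = 112.0025°

center=(32.9808,-5.4521) T_A=(29.0858,-7.8558) T_B=(32.2115,-0.9402) sweep=112.0025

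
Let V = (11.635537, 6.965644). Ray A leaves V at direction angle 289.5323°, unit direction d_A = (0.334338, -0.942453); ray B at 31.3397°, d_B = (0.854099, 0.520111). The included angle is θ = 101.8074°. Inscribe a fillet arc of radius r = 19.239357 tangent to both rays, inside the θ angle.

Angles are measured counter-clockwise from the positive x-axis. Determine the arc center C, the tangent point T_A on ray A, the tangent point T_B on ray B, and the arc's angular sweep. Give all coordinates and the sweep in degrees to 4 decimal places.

bisector direction at 340.4360° = (0.942268,-0.334860)
center distance |VC| = r/sin(θ/2) = 19.239357/sin(50.9037°) = 24.790202
C = V + |VC|·bis = (34.9946,-1.3356)
T_A = V + ((C−V)·d_A)·d_A = V + 15.6333·d_A = (16.8624,-7.7680)
T_B = V + ((C−V)·d_B)·d_B = V + 15.6333·d_B = (24.9880,15.0967)
sweep = 180° − θ = 78.1926°

center=(34.9946,-1.3356) T_A=(16.8624,-7.7680) T_B=(24.9880,15.0967) sweep=78.1926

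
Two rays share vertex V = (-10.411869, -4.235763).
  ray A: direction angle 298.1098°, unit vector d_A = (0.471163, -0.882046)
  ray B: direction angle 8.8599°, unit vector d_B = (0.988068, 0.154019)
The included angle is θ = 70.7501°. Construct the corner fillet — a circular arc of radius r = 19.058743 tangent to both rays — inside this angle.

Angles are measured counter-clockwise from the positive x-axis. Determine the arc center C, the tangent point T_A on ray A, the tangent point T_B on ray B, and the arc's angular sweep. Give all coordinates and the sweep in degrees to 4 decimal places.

center=(19.0462,-18.9328) T_A=(2.2356,-27.9125) T_B=(16.1108,-0.1014) sweep=109.2499

bisector direction at 333.4848° = (0.894816,-0.446434)
center distance |VC| = r/sin(θ/2) = 19.058743/sin(35.3751°) = 32.920853
C = V + |VC|·bis = (19.0462,-18.9328)
T_A = V + ((C−V)·d_A)·d_A = V + 26.8430·d_A = (2.2356,-27.9125)
T_B = V + ((C−V)·d_B)·d_B = V + 26.8430·d_B = (16.1108,-0.1014)
sweep = 180° − θ = 109.2499°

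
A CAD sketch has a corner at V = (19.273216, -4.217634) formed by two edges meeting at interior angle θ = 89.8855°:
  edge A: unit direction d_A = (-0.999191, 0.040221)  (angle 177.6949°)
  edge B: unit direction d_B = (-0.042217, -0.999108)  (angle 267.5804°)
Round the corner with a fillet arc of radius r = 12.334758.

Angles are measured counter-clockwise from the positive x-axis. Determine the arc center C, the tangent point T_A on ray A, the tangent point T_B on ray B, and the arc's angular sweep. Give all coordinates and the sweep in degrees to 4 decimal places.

bisector direction at 222.6377° = (-0.735652,-0.677360)
center distance |VC| = r/sin(θ/2) = 12.334758/sin(44.9427°) = 17.461438
C = V + |VC|·bis = (6.4277,-16.0453)
T_A = V + ((C−V)·d_A)·d_A = V + 12.3594·d_A = (6.9238,-3.7205)
T_B = V + ((C−V)·d_B)·d_B = V + 12.3594·d_B = (18.7514,-16.5660)
sweep = 180° − θ = 90.1145°

center=(6.4277,-16.0453) T_A=(6.9238,-3.7205) T_B=(18.7514,-16.5660) sweep=90.1145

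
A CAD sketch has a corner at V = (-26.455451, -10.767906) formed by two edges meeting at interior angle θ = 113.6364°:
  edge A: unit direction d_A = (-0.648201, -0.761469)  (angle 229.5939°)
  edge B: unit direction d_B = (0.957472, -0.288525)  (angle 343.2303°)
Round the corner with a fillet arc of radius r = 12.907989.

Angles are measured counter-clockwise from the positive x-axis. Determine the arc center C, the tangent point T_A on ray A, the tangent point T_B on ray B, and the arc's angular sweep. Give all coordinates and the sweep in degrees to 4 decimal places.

center=(-22.0978,-25.5624) T_A=(-31.9268,-17.1954) T_B=(-18.3735,-13.2033) sweep=66.3636

bisector direction at 286.4121° = (0.282544,-0.959254)
center distance |VC| = r/sin(θ/2) = 12.907989/sin(56.8182°) = 15.422870
C = V + |VC|·bis = (-22.0978,-25.5624)
T_A = V + ((C−V)·d_A)·d_A = V + 8.4409·d_A = (-31.9268,-17.1954)
T_B = V + ((C−V)·d_B)·d_B = V + 8.4409·d_B = (-18.3735,-13.2033)
sweep = 180° − θ = 66.3636°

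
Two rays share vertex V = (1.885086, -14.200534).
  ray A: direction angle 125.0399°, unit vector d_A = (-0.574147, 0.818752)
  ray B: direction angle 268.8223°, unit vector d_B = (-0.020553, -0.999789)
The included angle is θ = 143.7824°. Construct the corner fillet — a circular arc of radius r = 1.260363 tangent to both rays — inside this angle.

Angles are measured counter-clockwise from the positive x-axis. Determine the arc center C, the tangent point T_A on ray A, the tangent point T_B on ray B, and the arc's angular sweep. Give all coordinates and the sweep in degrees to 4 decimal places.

center=(0.6165,-14.5867) T_A=(1.6484,-13.8631) T_B=(1.8766,-14.6126) sweep=36.2176

bisector direction at 196.9311° = (-0.956656,-0.291222)
center distance |VC| = r/sin(θ/2) = 1.260363/sin(71.8912°) = 1.326045
C = V + |VC|·bis = (0.6165,-14.5867)
T_A = V + ((C−V)·d_A)·d_A = V + 0.4122·d_A = (1.6484,-13.8631)
T_B = V + ((C−V)·d_B)·d_B = V + 0.4122·d_B = (1.8766,-14.6126)
sweep = 180° − θ = 36.2176°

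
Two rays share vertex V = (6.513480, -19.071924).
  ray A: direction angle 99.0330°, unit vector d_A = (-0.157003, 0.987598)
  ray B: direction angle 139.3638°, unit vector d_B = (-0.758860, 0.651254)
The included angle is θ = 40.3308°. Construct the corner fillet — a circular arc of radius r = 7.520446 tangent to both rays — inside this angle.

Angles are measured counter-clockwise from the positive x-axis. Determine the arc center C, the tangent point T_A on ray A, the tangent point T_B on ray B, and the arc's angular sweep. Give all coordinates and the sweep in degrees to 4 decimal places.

center=(-4.1288,-0.0285) T_A=(3.2983,1.1522) T_B=(-9.0266,-5.7355) sweep=139.6692

bisector direction at 119.1984° = (-0.487835,0.872936)
center distance |VC| = r/sin(θ/2) = 7.520446/sin(20.1654°) = 21.815379
C = V + |VC|·bis = (-4.1288,-0.0285)
T_A = V + ((C−V)·d_A)·d_A = V + 20.4781·d_A = (3.2983,1.1522)
T_B = V + ((C−V)·d_B)·d_B = V + 20.4781·d_B = (-9.0266,-5.7355)
sweep = 180° − θ = 139.6692°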